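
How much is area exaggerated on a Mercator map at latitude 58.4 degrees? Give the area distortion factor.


area_distortion = 1/cos^2(58.4) = 3.642

3.642


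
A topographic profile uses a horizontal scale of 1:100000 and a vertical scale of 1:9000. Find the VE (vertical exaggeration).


VE = horizontal_scale / vertical_scale = 100000 / 9000 ≈ 11.1

11.1x


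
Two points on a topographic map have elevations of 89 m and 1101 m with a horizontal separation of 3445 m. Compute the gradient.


gradient = (1101 - 89) / 3445 = 1012 / 3445 = 0.2938

0.2938


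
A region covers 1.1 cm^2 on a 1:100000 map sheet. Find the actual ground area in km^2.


ground_area = 1.1 * (100000/100)^2 = 1100000.0 m^2 = 1.1 km^2

1.1 km^2


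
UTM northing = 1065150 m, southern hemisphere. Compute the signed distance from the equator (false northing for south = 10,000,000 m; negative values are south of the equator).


For southern: actual = 1065150 - 10000000 = -8934850 m

-8934850 m


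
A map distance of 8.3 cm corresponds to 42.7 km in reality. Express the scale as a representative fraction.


ground = 42.7 km = 4270000 cm; RF denominator = ground / map = 4270000 / 8.3 ≈ 514458; RF = 1:514458

1:514458


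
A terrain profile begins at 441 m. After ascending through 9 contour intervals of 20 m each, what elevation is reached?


elevation = 441 + 9 * 20 = 621 m

621 m


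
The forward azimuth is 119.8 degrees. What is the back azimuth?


back azimuth = (119.8 + 180) mod 360 = 299.8 degrees

299.8 degrees


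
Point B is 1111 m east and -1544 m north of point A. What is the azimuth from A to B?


az = atan2(1111, -1544) = 144.3 deg
adjusted to 0-360: 144.3 degrees

144.3 degrees


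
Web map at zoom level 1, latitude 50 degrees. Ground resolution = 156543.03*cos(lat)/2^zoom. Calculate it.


res = 156543.03 * cos(50) / 2^1 = 156543.03 * 0.64278761 / 2 = 50311.96 m/pixel

50311.96 m/pixel


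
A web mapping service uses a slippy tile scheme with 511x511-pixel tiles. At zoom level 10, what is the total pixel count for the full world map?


tiles per axis = 2^10 = 1024
total tiles = 1024^2 = 1048576
pixels per axis = 1024 * 511 = 523264
total pixels = 523264^2 = 273805213696

273805213696 pixels


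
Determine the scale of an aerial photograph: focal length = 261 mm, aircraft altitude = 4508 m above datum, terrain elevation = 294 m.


scale = f / (H - h) = 261 mm / 4214 m = 261 / 4214000 = 1:16146

1:16146


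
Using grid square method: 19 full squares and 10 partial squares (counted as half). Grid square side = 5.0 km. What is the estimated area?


effective squares = 19 + 10 * 0.5 = 24.0
area = 24.0 * 25.0 = 600.0 km^2

600.0 km^2


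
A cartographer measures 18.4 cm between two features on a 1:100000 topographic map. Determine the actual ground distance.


ground = 18.4 cm * 100000 / 100 = 18400.0 m = 18.4 km

18.4 km


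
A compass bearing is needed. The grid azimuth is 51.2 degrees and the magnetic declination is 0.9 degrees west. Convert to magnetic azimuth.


magnetic azimuth = grid azimuth - declination (east +ve)
mag_az = 51.2 - -0.9 = 52.1 degrees

52.1 degrees


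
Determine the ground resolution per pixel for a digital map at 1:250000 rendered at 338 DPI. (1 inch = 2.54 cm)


pixel_cm = 2.54 / 338 ≈ 0.007515 cm
ground = pixel_cm * 250000 / 100 = 2.54 * 250000 / (338 * 100) = 635000 / 33800 ≈ 18.79 m

18.79 m


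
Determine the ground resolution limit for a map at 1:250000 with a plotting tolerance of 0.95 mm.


ground = 0.95 mm * 250000 / 1000 = 237.5 m

237.5 m


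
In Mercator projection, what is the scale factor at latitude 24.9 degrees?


SF = 1 / cos(24.9) = 1 / 0.907044 = 1.102

1.102


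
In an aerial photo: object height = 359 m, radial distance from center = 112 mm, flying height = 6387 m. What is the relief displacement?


d = h * r / H = 359 * 112 / 6387 = 6.3 mm

6.3 mm


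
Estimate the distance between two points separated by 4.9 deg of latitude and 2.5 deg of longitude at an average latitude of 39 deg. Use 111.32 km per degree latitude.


dlat_km = 4.9 * 111.32 = 545.468
dlon_km = 2.5 * 111.32 * cos(39) ≈ 216.28
dist = sqrt(545.468^2 + 216.28^2) ≈ 586.8 km

586.8 km


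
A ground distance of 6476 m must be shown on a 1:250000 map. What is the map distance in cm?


map_cm = 6476 * 100 / 250000 = 2.5904 cm ≈ 2.59 cm

2.59 cm


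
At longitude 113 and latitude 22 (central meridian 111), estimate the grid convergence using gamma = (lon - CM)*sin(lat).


gamma = (113 - 111) * sin(22) = 2 * 0.374607 = 0.749 degrees

0.749 degrees


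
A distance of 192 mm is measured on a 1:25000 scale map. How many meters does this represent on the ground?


ground = 192 mm * 25000 / 1000 = 4800.0 m

4800.0 m


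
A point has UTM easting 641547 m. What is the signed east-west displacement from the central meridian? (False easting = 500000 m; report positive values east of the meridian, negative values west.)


displacement = 641547 - 500000 = 141547 m

141547 m


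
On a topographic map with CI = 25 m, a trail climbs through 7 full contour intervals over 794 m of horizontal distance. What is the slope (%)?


elevation change = 7 * 25 = 175 m
slope = 175 / 794 * 100 = 22.0%

22.0%


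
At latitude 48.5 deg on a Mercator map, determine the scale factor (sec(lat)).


SF = 1 / cos(48.5) = 1 / 0.66262 = 1.509

1.509


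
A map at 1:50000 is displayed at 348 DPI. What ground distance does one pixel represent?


pixel_cm = 2.54 / 348 ≈ 0.007299 cm
ground = pixel_cm * 50000 / 100 = 2.54 * 50000 / (348 * 100) = 127000 / 34800 ≈ 3.65 m

3.65 m


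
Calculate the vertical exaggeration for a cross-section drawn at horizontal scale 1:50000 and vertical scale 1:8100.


VE = horizontal_scale / vertical_scale = 50000 / 8100 ≈ 6.2

6.2x


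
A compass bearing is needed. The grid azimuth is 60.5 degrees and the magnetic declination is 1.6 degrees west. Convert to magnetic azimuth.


magnetic azimuth = grid azimuth - declination (east +ve)
mag_az = 60.5 - -1.6 = 62.1 degrees

62.1 degrees


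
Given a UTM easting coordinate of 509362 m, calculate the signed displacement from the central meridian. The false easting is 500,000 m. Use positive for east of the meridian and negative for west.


displacement = 509362 - 500000 = 9362 m

9362 m


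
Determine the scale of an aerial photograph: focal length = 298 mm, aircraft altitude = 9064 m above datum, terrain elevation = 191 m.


scale = f / (H - h) = 298 mm / 8873 m = 298 / 8873000 = 1:29775

1:29775


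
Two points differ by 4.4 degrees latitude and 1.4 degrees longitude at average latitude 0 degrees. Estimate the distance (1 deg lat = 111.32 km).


dlat_km = 4.4 * 111.32 = 489.808
dlon_km = 1.4 * 111.32 * cos(0) ≈ 155.848
dist = sqrt(489.808^2 + 155.848^2) ≈ 514.0 km

514.0 km


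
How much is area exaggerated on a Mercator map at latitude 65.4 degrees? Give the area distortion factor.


area_distortion = 1/cos^2(65.4) = 5.771

5.771


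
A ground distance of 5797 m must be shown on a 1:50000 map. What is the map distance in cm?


map_cm = 5797 * 100 / 50000 = 11.594 cm ≈ 11.59 cm

11.59 cm


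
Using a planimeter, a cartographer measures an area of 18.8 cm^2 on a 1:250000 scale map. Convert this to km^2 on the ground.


ground_area = 18.8 * (250000/100)^2 = 117500000.0 m^2 = 117.5 km^2

117.5 km^2


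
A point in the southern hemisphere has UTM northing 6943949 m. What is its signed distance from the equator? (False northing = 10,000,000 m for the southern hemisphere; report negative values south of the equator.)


For southern: actual = 6943949 - 10000000 = -3056051 m

-3056051 m


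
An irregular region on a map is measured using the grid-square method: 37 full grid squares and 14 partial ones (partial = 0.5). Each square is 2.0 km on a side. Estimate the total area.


effective squares = 37 + 14 * 0.5 = 44.0
area = 44.0 * 4.0 = 176.0 km^2

176.0 km^2


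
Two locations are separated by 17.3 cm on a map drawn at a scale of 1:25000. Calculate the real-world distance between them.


ground = 17.3 cm * 25000 / 100 = 4325.0 m = 4.325 km

4.325 km


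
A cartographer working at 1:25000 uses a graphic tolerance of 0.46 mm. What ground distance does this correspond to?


ground = 0.46 mm * 25000 / 1000 = 11.5 m

11.5 m


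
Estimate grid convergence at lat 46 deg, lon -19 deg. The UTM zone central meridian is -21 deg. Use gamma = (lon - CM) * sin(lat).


gamma = (-19 - -21) * sin(46) = 2 * 0.71934 = 1.439 degrees

1.439 degrees


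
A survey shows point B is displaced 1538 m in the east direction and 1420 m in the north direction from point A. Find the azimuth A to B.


az = atan2(1538, 1420) = 47.3 deg
adjusted to 0-360: 47.3 degrees

47.3 degrees


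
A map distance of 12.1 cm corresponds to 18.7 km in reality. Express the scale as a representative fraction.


ground = 18.7 km = 1870000 cm; RF denominator = ground / map = 1870000 / 12.1 ≈ 154545; RF = 1:154545

1:154545


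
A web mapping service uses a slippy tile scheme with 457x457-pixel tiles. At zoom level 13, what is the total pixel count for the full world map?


tiles per axis = 2^13 = 8192
total tiles = 8192^2 = 67108864
pixels per axis = 8192 * 457 = 3743744
total pixels = 3743744^2 = 14015619137536

14015619137536 pixels


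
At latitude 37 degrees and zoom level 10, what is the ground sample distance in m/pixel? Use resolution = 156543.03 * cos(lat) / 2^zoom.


res = 156543.03 * cos(37) / 2^10 = 156543.03 * 0.79863551 / 1024 = 122.09 m/pixel

122.09 m/pixel


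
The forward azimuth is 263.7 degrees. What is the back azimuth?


back azimuth = (263.7 + 180) mod 360 = 83.7 degrees

83.7 degrees


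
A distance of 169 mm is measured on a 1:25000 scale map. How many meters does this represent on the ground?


ground = 169 mm * 25000 / 1000 = 4225.0 m

4225.0 m


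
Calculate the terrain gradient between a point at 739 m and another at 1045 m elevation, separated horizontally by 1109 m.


gradient = (1045 - 739) / 1109 = 306 / 1109 = 0.2759

0.2759


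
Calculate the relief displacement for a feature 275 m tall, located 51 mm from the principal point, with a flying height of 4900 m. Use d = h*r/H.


d = h * r / H = 275 * 51 / 4900 = 2.86 mm

2.86 mm


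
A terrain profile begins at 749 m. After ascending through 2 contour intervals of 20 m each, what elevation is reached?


elevation = 749 + 2 * 20 = 789 m

789 m


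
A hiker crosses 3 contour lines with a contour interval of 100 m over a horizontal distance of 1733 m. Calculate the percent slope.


elevation change = 3 * 100 = 300 m
slope = 300 / 1733 * 100 = 17.3%

17.3%


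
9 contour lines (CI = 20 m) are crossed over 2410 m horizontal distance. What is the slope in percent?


elevation change = 9 * 20 = 180 m
slope = 180 / 2410 * 100 = 7.5%

7.5%


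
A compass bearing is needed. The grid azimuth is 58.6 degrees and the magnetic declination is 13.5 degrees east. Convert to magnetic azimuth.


magnetic azimuth = grid azimuth - declination (east +ve)
mag_az = 58.6 - 13.5 = 45.1 degrees

45.1 degrees


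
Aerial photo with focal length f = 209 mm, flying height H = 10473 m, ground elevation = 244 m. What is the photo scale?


scale = f / (H - h) = 209 mm / 10229 m = 209 / 10229000 = 1:48943

1:48943


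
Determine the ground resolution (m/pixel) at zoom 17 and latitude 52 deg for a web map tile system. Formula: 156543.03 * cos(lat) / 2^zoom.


res = 156543.03 * cos(52) / 2^17 = 156543.03 * 0.61566148 / 131072 = 0.74 m/pixel

0.74 m/pixel


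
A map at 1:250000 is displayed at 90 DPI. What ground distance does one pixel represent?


pixel_cm = 2.54 / 90 ≈ 0.028222 cm
ground = pixel_cm * 250000 / 100 = 2.54 * 250000 / (90 * 100) = 635000 / 9000 ≈ 70.56 m

70.56 m


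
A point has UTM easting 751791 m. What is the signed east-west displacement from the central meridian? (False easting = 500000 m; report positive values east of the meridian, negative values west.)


displacement = 751791 - 500000 = 251791 m

251791 m


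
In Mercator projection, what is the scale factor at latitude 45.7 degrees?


SF = 1 / cos(45.7) = 1 / 0.698415 = 1.432

1.432


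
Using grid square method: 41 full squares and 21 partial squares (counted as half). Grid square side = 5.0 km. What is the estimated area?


effective squares = 41 + 21 * 0.5 = 51.5
area = 51.5 * 25.0 = 1287.5 km^2

1287.5 km^2


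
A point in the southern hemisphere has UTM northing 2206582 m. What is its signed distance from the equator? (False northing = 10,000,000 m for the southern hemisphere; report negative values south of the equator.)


For southern: actual = 2206582 - 10000000 = -7793418 m

-7793418 m


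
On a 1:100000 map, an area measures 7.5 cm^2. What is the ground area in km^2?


ground_area = 7.5 * (100000/100)^2 = 7500000.0 m^2 = 7.5 km^2

7.5 km^2


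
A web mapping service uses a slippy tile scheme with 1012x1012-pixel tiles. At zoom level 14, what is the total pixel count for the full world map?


tiles per axis = 2^14 = 16384
total tiles = 16384^2 = 268435456
pixels per axis = 16384 * 1012 = 16580608
total pixels = 16580608^2 = 274916561649664

274916561649664 pixels


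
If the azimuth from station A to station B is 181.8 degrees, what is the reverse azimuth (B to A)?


back azimuth = (181.8 + 180) mod 360 = 1.8 degrees

1.8 degrees


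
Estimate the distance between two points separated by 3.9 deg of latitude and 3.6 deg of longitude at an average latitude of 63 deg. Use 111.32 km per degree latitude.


dlat_km = 3.9 * 111.32 = 434.148
dlon_km = 3.6 * 111.32 * cos(63) ≈ 181.938
dist = sqrt(434.148^2 + 181.938^2) ≈ 470.7 km

470.7 km


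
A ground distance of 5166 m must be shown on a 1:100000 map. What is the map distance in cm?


map_cm = 5166 * 100 / 100000 = 5.166 cm ≈ 5.17 cm

5.17 cm


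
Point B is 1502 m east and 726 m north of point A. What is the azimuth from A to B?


az = atan2(1502, 726) = 64.2 deg
adjusted to 0-360: 64.2 degrees

64.2 degrees


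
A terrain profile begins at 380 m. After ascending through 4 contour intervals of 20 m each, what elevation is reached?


elevation = 380 + 4 * 20 = 460 m

460 m


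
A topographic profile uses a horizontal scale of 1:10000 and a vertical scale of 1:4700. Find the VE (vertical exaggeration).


VE = horizontal_scale / vertical_scale = 10000 / 4700 ≈ 2.1

2.1x


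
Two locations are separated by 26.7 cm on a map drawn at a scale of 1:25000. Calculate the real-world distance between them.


ground = 26.7 cm * 25000 / 100 = 6675.0 m = 6.675 km

6.675 km


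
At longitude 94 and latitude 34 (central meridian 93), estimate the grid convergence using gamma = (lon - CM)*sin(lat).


gamma = (94 - 93) * sin(34) = 1 * 0.559193 = 0.559 degrees

0.559 degrees


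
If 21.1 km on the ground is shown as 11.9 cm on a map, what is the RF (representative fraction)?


ground = 21.1 km = 2110000 cm; RF denominator = ground / map = 2110000 / 11.9 ≈ 177311; RF = 1:177311

1:177311


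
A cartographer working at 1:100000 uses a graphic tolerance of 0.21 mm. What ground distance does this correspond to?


ground = 0.21 mm * 100000 / 1000 = 21.0 m

21.0 m


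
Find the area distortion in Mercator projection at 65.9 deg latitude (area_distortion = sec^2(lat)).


area_distortion = 1/cos^2(65.9) = 5.998

5.998


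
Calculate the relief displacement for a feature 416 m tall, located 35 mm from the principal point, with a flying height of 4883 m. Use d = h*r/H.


d = h * r / H = 416 * 35 / 4883 = 2.98 mm

2.98 mm


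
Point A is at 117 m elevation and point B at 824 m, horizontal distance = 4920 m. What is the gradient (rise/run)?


gradient = (824 - 117) / 4920 = 707 / 4920 = 0.1437

0.1437


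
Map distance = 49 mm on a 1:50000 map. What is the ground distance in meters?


ground = 49 mm * 50000 / 1000 = 2450.0 m

2450.0 m


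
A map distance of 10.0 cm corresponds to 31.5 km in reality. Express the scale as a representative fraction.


ground = 31.5 km = 3150000 cm; RF denominator = ground / map = 3150000 / 10.0 = 315000; RF = 1:315000

1:315000


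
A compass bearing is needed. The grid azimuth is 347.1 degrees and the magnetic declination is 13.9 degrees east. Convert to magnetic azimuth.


magnetic azimuth = grid azimuth - declination (east +ve)
mag_az = 347.1 - 13.9 = 333.2 degrees

333.2 degrees


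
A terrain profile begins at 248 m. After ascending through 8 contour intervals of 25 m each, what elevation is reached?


elevation = 248 + 8 * 25 = 448 m

448 m


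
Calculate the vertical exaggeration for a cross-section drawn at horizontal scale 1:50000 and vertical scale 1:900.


VE = horizontal_scale / vertical_scale = 50000 / 900 ≈ 55.6

55.6x


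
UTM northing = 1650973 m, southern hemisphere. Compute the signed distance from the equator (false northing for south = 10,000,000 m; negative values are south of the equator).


For southern: actual = 1650973 - 10000000 = -8349027 m

-8349027 m


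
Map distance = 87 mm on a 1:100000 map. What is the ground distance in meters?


ground = 87 mm * 100000 / 1000 = 8700.0 m

8700.0 m


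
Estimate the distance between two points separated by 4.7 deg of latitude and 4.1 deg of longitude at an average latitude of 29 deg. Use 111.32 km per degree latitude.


dlat_km = 4.7 * 111.32 = 523.204
dlon_km = 4.1 * 111.32 * cos(29) ≈ 399.187
dist = sqrt(523.204^2 + 399.187^2) ≈ 658.1 km

658.1 km


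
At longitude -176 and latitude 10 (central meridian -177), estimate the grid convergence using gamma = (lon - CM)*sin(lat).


gamma = (-176 - -177) * sin(10) = 1 * 0.173648 = 0.174 degrees

0.174 degrees


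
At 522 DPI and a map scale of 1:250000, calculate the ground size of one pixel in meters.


pixel_cm = 2.54 / 522 ≈ 0.004866 cm
ground = pixel_cm * 250000 / 100 = 2.54 * 250000 / (522 * 100) = 635000 / 52200 ≈ 12.16 m

12.16 m


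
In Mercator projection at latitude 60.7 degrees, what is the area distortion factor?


area_distortion = 1/cos^2(60.7) = 4.175

4.175


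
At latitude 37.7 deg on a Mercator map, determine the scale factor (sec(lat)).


SF = 1 / cos(37.7) = 1 / 0.791224 = 1.264

1.264


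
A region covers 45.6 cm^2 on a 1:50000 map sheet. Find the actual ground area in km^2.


ground_area = 45.6 * (50000/100)^2 = 11400000.0 m^2 = 11.4 km^2

11.4 km^2


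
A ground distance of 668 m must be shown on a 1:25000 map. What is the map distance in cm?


map_cm = 668 * 100 / 25000 = 2.672 cm ≈ 2.67 cm

2.67 cm


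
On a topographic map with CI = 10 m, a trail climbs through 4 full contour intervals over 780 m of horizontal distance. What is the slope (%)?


elevation change = 4 * 10 = 40 m
slope = 40 / 780 * 100 = 5.1%

5.1%


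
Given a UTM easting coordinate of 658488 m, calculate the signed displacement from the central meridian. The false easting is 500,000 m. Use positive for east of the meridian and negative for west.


displacement = 658488 - 500000 = 158488 m

158488 m


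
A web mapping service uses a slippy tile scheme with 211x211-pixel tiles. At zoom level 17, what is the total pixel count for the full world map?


tiles per axis = 2^17 = 131072
total tiles = 131072^2 = 17179869184
pixels per axis = 131072 * 211 = 27656192
total pixels = 27656192^2 = 764864955940864

764864955940864 pixels


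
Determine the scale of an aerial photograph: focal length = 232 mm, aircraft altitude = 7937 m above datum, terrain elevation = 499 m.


scale = f / (H - h) = 232 mm / 7438 m = 232 / 7438000 = 1:32060

1:32060


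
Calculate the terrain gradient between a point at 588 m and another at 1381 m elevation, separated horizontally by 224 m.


gradient = (1381 - 588) / 224 = 793 / 224 = 3.5402

3.5402


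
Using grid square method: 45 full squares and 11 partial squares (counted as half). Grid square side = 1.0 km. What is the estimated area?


effective squares = 45 + 11 * 0.5 = 50.5
area = 50.5 * 1.0 = 50.5 km^2

50.5 km^2


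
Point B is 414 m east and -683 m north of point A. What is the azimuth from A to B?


az = atan2(414, -683) = 148.8 deg
adjusted to 0-360: 148.8 degrees

148.8 degrees


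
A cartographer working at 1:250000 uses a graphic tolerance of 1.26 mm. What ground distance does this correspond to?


ground = 1.26 mm * 250000 / 1000 = 315.0 m

315.0 m


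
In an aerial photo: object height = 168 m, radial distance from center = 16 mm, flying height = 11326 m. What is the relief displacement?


d = h * r / H = 168 * 16 / 11326 = 0.24 mm

0.24 mm


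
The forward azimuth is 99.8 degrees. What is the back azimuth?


back azimuth = (99.8 + 180) mod 360 = 279.8 degrees

279.8 degrees


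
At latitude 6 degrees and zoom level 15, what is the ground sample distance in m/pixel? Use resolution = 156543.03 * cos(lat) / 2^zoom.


res = 156543.03 * cos(6) / 2^15 = 156543.03 * 0.9945219 / 32768 = 4.75 m/pixel

4.75 m/pixel


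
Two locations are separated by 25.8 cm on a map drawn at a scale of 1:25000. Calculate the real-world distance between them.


ground = 25.8 cm * 25000 / 100 = 6450.0 m = 6.45 km

6.45 km


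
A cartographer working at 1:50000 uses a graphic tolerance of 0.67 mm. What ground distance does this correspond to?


ground = 0.67 mm * 50000 / 1000 = 33.5 m

33.5 m


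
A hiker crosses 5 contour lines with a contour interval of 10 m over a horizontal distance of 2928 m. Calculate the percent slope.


elevation change = 5 * 10 = 50 m
slope = 50 / 2928 * 100 = 1.7%

1.7%


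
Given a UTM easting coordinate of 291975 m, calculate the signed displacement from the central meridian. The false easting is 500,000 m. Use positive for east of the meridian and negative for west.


displacement = 291975 - 500000 = -208025 m

-208025 m


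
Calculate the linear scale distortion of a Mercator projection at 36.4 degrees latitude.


SF = 1 / cos(36.4) = 1 / 0.804894 = 1.242

1.242


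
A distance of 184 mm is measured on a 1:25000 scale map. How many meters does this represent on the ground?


ground = 184 mm * 25000 / 1000 = 4600.0 m

4600.0 m


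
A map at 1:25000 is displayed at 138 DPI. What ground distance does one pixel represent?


pixel_cm = 2.54 / 138 ≈ 0.018406 cm
ground = pixel_cm * 25000 / 100 = 2.54 * 25000 / (138 * 100) = 63500 / 13800 ≈ 4.6 m

4.6 m


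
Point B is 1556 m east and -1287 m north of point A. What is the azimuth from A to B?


az = atan2(1556, -1287) = 129.6 deg
adjusted to 0-360: 129.6 degrees

129.6 degrees


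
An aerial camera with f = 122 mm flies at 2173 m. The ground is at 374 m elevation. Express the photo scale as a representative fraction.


scale = f / (H - h) = 122 mm / 1799 m = 122 / 1799000 = 1:14746

1:14746


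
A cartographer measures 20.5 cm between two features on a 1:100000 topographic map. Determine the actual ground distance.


ground = 20.5 cm * 100000 / 100 = 20500.0 m = 20.5 km

20.5 km


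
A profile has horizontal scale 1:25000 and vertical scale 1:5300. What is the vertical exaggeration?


VE = horizontal_scale / vertical_scale = 25000 / 5300 ≈ 4.7

4.7x


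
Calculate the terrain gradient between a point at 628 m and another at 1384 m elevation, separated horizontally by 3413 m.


gradient = (1384 - 628) / 3413 = 756 / 3413 = 0.2215

0.2215


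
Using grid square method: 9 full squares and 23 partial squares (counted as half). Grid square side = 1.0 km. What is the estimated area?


effective squares = 9 + 23 * 0.5 = 20.5
area = 20.5 * 1.0 = 20.5 km^2

20.5 km^2


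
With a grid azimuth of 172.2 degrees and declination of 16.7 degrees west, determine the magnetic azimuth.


magnetic azimuth = grid azimuth - declination (east +ve)
mag_az = 172.2 - -16.7 = 188.9 degrees

188.9 degrees


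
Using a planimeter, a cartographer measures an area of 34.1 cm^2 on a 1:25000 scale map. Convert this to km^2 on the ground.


ground_area = 34.1 * (25000/100)^2 = 2131250.0 m^2 = 2.13125 km^2 ≈ 2.131 km^2

2.131 km^2


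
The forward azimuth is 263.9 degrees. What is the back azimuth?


back azimuth = (263.9 + 180) mod 360 = 83.9 degrees

83.9 degrees


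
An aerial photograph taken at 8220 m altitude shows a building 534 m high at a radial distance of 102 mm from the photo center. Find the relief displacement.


d = h * r / H = 534 * 102 / 8220 = 6.63 mm

6.63 mm


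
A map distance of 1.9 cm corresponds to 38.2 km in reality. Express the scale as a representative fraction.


ground = 38.2 km = 3820000 cm; RF denominator = ground / map = 3820000 / 1.9 ≈ 2010526; RF = 1:2010526

1:2010526


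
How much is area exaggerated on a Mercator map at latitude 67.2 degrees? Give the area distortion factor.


area_distortion = 1/cos^2(67.2) = 6.659

6.659


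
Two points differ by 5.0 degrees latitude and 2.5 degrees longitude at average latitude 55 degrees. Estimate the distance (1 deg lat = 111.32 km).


dlat_km = 5.0 * 111.32 = 556.6
dlon_km = 2.5 * 111.32 * cos(55) ≈ 159.626
dist = sqrt(556.6^2 + 159.626^2) ≈ 579.0 km

579.0 km


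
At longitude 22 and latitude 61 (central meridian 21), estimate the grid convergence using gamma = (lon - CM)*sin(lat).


gamma = (22 - 21) * sin(61) = 1 * 0.87462 = 0.875 degrees

0.875 degrees


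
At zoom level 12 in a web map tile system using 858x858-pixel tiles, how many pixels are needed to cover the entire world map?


tiles per axis = 2^12 = 4096
total tiles = 4096^2 = 16777216
pixels per axis = 4096 * 858 = 3514368
total pixels = 3514368^2 = 12350782439424

12350782439424 pixels


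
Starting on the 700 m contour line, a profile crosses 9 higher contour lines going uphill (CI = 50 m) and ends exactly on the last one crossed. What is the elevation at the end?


elevation = 700 + 9 * 50 = 1150 m

1150 m


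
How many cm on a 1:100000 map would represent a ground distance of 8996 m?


map_cm = 8996 * 100 / 100000 = 8.996 cm ≈ 9.0 cm

9.0 cm


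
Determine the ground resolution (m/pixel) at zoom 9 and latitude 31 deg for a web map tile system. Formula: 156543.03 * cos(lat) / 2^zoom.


res = 156543.03 * cos(31) / 2^9 = 156543.03 * 0.8571673 / 512 = 262.08 m/pixel

262.08 m/pixel


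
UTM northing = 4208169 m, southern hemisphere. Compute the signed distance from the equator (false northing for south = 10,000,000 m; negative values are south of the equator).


For southern: actual = 4208169 - 10000000 = -5791831 m

-5791831 m


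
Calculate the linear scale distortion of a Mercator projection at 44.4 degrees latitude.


SF = 1 / cos(44.4) = 1 / 0.714473 = 1.4

1.4


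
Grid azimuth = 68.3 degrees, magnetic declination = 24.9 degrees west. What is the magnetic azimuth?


magnetic azimuth = grid azimuth - declination (east +ve)
mag_az = 68.3 - -24.9 = 93.2 degrees

93.2 degrees


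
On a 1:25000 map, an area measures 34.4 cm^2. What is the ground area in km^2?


ground_area = 34.4 * (25000/100)^2 = 2150000.0 m^2 = 2.15 km^2

2.15 km^2


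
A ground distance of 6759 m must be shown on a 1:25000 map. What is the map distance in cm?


map_cm = 6759 * 100 / 25000 = 27.036 cm ≈ 27.04 cm

27.04 cm


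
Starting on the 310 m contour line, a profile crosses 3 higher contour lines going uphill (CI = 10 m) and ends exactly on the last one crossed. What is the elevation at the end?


elevation = 310 + 3 * 10 = 340 m

340 m


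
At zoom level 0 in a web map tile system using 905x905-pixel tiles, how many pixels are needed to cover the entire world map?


tiles per axis = 2^0 = 1
total tiles = 1^2 = 1
pixels per axis = 1 * 905 = 905
total pixels = 905^2 = 819025

819025 pixels


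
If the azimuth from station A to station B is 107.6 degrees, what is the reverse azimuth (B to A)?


back azimuth = (107.6 + 180) mod 360 = 287.6 degrees

287.6 degrees


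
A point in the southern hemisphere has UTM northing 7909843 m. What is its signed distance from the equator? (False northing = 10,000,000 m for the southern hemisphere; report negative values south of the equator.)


For southern: actual = 7909843 - 10000000 = -2090157 m

-2090157 m


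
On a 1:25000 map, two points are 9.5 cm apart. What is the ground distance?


ground = 9.5 cm * 25000 / 100 = 2375.0 m = 2.375 km

2.375 km


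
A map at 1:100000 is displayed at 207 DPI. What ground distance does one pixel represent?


pixel_cm = 2.54 / 207 ≈ 0.012271 cm
ground = pixel_cm * 100000 / 100 = 2.54 * 100000 / (207 * 100) = 254000 / 20700 ≈ 12.27 m

12.27 m


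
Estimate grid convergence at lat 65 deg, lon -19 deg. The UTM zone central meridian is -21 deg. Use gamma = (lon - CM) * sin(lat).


gamma = (-19 - -21) * sin(65) = 2 * 0.906308 = 1.813 degrees

1.813 degrees


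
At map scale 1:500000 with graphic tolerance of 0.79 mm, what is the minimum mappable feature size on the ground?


ground = 0.79 mm * 500000 / 1000 = 395.0 m

395.0 m


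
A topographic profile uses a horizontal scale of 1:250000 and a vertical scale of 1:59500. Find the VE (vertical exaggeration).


VE = horizontal_scale / vertical_scale = 250000 / 59500 ≈ 4.2

4.2x


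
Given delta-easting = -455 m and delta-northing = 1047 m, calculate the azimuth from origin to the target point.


az = atan2(-455, 1047) = -23.5 deg
adjusted to 0-360: 336.5 degrees

336.5 degrees


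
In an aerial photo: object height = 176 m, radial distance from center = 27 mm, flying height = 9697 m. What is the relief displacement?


d = h * r / H = 176 * 27 / 9697 = 0.49 mm

0.49 mm


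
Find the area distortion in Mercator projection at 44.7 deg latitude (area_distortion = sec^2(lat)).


area_distortion = 1/cos^2(44.7) = 1.979

1.979


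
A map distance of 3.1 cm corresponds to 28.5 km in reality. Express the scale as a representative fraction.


ground = 28.5 km = 2850000 cm; RF denominator = ground / map = 2850000 / 3.1 ≈ 919355; RF = 1:919355

1:919355


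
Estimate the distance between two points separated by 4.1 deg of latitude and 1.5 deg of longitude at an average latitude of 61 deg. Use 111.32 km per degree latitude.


dlat_km = 4.1 * 111.32 = 456.412
dlon_km = 1.5 * 111.32 * cos(61) ≈ 80.954
dist = sqrt(456.412^2 + 80.954^2) ≈ 463.5 km

463.5 km


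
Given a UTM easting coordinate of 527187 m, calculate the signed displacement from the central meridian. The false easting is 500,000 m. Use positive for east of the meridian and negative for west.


displacement = 527187 - 500000 = 27187 m

27187 m


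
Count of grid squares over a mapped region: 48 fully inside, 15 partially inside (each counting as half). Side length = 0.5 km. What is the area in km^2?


effective squares = 48 + 15 * 0.5 = 55.5
area = 55.5 * 0.25 = 13.875 km^2

13.875 km^2


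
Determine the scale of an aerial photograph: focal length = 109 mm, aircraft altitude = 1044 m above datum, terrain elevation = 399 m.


scale = f / (H - h) = 109 mm / 645 m = 109 / 645000 = 1:5917

1:5917


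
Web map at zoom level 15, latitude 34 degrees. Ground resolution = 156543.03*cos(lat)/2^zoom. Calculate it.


res = 156543.03 * cos(34) / 2^15 = 156543.03 * 0.82903757 / 32768 = 3.96 m/pixel

3.96 m/pixel


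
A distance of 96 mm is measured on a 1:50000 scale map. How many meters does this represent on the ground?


ground = 96 mm * 50000 / 1000 = 4800.0 m

4800.0 m


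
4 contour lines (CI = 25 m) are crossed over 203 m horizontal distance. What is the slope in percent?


elevation change = 4 * 25 = 100 m
slope = 100 / 203 * 100 = 49.3%

49.3%


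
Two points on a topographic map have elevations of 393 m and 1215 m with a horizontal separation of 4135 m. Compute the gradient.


gradient = (1215 - 393) / 4135 = 822 / 4135 = 0.1988

0.1988


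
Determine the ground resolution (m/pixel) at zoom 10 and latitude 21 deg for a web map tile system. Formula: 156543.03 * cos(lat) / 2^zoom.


res = 156543.03 * cos(21) / 2^10 = 156543.03 * 0.93358043 / 1024 = 142.72 m/pixel

142.72 m/pixel


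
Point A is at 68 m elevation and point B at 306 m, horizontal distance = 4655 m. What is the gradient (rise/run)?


gradient = (306 - 68) / 4655 = 238 / 4655 = 0.0511

0.0511


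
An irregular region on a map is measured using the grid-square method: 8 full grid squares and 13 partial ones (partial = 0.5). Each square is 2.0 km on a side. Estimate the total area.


effective squares = 8 + 13 * 0.5 = 14.5
area = 14.5 * 4.0 = 58.0 km^2

58.0 km^2


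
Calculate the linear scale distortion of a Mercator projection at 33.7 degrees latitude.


SF = 1 / cos(33.7) = 1 / 0.831954 = 1.202

1.202


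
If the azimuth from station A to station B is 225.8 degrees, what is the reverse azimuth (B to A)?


back azimuth = (225.8 + 180) mod 360 = 45.8 degrees

45.8 degrees


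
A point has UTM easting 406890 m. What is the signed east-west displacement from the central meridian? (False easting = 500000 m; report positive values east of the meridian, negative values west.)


displacement = 406890 - 500000 = -93110 m

-93110 m


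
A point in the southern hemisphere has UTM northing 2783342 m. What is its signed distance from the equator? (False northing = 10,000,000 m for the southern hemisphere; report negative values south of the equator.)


For southern: actual = 2783342 - 10000000 = -7216658 m

-7216658 m


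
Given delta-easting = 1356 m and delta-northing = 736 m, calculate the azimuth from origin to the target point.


az = atan2(1356, 736) = 61.5 deg
adjusted to 0-360: 61.5 degrees

61.5 degrees


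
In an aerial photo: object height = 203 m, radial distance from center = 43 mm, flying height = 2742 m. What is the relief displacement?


d = h * r / H = 203 * 43 / 2742 = 3.18 mm

3.18 mm


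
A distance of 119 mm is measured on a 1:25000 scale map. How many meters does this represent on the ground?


ground = 119 mm * 25000 / 1000 = 2975.0 m

2975.0 m


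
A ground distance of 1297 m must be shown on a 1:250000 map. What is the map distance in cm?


map_cm = 1297 * 100 / 250000 = 0.5188 cm ≈ 0.52 cm

0.52 cm


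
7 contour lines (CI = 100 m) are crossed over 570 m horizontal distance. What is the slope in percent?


elevation change = 7 * 100 = 700 m
slope = 700 / 570 * 100 = 122.8%

122.8%


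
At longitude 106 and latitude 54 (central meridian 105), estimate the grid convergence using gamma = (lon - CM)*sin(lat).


gamma = (106 - 105) * sin(54) = 1 * 0.809017 = 0.809 degrees

0.809 degrees


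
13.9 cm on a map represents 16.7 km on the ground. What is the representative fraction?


ground = 16.7 km = 1670000 cm; RF denominator = ground / map = 1670000 / 13.9 ≈ 120144; RF = 1:120144

1:120144


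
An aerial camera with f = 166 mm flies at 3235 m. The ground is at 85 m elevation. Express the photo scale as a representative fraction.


scale = f / (H - h) = 166 mm / 3150 m = 166 / 3150000 = 1:18976

1:18976


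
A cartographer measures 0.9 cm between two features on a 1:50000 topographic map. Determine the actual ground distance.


ground = 0.9 cm * 50000 / 100 = 450.0 m

450.0 m


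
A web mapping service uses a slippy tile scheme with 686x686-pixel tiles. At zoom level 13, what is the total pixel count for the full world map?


tiles per axis = 2^13 = 8192
total tiles = 8192^2 = 67108864
pixels per axis = 8192 * 686 = 5619712
total pixels = 5619712^2 = 31581162962944

31581162962944 pixels


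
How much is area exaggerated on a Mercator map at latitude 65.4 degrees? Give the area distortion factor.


area_distortion = 1/cos^2(65.4) = 5.771

5.771


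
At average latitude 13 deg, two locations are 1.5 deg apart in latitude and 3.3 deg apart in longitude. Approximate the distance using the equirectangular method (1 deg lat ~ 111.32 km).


dlat_km = 1.5 * 111.32 = 166.98
dlon_km = 3.3 * 111.32 * cos(13) ≈ 357.941
dist = sqrt(166.98^2 + 357.941^2) ≈ 395.0 km

395.0 km


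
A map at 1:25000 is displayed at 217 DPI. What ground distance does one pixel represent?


pixel_cm = 2.54 / 217 ≈ 0.011705 cm
ground = pixel_cm * 25000 / 100 = 2.54 * 25000 / (217 * 100) = 63500 / 21700 ≈ 2.93 m

2.93 m


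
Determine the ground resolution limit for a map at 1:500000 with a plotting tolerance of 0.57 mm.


ground = 0.57 mm * 500000 / 1000 = 285.0 m

285.0 m


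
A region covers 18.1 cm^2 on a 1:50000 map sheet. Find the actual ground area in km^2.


ground_area = 18.1 * (50000/100)^2 = 4525000.0 m^2 = 4.525 km^2

4.525 km^2


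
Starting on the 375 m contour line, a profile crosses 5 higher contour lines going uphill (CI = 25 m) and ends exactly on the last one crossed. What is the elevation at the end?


elevation = 375 + 5 * 25 = 500 m

500 m


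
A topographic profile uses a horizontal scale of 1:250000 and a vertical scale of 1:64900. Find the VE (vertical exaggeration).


VE = horizontal_scale / vertical_scale = 250000 / 64900 ≈ 3.9

3.9x


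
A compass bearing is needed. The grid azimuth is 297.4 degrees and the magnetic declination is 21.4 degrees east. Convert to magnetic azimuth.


magnetic azimuth = grid azimuth - declination (east +ve)
mag_az = 297.4 - 21.4 = 276.0 degrees

276.0 degrees


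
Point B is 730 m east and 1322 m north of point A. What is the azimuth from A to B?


az = atan2(730, 1322) = 28.9 deg
adjusted to 0-360: 28.9 degrees

28.9 degrees


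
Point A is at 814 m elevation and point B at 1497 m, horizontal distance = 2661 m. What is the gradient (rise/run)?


gradient = (1497 - 814) / 2661 = 683 / 2661 = 0.2567

0.2567


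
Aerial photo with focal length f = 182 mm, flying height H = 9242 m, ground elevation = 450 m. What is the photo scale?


scale = f / (H - h) = 182 mm / 8792 m = 182 / 8792000 = 1:48308

1:48308


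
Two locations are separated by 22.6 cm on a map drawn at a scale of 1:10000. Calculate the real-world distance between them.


ground = 22.6 cm * 10000 / 100 = 2260.0 m = 2.26 km

2.26 km


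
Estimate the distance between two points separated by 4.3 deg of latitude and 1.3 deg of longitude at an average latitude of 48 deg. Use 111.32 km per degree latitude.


dlat_km = 4.3 * 111.32 = 478.676
dlon_km = 1.3 * 111.32 * cos(48) ≈ 96.834
dist = sqrt(478.676^2 + 96.834^2) ≈ 488.4 km

488.4 km


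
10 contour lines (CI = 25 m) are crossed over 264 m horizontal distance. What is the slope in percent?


elevation change = 10 * 25 = 250 m
slope = 250 / 264 * 100 = 94.7%

94.7%


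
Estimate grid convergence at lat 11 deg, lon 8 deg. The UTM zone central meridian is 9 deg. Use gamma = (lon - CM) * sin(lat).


gamma = (8 - 9) * sin(11) = -1 * 0.190809 = -0.191 degrees

-0.191 degrees


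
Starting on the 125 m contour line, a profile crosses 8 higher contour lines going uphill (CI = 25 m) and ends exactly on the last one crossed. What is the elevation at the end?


elevation = 125 + 8 * 25 = 325 m

325 m


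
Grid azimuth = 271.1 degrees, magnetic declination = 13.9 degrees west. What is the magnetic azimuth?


magnetic azimuth = grid azimuth - declination (east +ve)
mag_az = 271.1 - -13.9 = 285.0 degrees

285.0 degrees


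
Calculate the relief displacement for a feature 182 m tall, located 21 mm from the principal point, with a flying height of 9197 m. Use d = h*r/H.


d = h * r / H = 182 * 21 / 9197 = 0.42 mm

0.42 mm
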